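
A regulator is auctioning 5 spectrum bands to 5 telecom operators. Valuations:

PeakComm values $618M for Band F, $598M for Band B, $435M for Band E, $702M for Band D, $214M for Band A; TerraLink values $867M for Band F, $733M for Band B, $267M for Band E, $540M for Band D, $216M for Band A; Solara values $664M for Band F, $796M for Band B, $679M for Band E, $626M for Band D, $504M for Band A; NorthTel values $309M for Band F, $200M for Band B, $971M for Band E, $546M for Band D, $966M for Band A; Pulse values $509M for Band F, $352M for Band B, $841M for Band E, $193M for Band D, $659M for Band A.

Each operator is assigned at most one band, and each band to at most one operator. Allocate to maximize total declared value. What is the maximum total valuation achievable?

Maximum total: $4172M

This is a one-to-one assignment (maximum-weight bipartite matching).
Optimal: PeakComm→Band D ($702M), TerraLink→Band F ($867M), Solara→Band B ($796M), NorthTel→Band A ($966M), Pulse→Band E ($841M) — total 702+867+796+966+841 = $4172M.
Max-entry greedy (repeatedly take the single best remaining cell) gives $3995M, worse by 177.
Next-best assignment: PeakComm→Band D, TerraLink→Band F, Solara→Band B, NorthTel→Band E, Pulse→Band A = $3995M.
Swapping Pulse↔Solara (Pulse→Band B $352M, Solara→Band E $679M) loses 606.
Every other assignment is strictly worse.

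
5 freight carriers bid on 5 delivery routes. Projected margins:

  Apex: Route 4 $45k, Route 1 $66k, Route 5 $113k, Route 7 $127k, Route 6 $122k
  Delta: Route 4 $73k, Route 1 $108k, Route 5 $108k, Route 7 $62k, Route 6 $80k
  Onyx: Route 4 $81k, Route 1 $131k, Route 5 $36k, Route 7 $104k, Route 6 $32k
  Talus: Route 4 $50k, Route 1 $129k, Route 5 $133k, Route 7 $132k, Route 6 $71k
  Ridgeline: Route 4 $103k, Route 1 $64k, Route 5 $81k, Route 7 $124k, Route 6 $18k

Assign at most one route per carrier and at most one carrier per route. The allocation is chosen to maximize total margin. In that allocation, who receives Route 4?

Optimal: Apex→Route 6 ($122k), Delta→Route 5 ($108k), Onyx→Route 1 ($131k), Talus→Route 7 ($132k), Ridgeline→Route 4 ($103k) — total 122+108+131+132+103 = $596k.
Max-entry greedy (repeatedly take the single best remaining cell) gives $574k, worse by 22.
Ridgeline's own top route is Route 7 ($124k), but forcing Ridgeline→Route 7 and reassigning the rest optimally gives only $583k — worse by 13.

Ridgeline receives Route 4.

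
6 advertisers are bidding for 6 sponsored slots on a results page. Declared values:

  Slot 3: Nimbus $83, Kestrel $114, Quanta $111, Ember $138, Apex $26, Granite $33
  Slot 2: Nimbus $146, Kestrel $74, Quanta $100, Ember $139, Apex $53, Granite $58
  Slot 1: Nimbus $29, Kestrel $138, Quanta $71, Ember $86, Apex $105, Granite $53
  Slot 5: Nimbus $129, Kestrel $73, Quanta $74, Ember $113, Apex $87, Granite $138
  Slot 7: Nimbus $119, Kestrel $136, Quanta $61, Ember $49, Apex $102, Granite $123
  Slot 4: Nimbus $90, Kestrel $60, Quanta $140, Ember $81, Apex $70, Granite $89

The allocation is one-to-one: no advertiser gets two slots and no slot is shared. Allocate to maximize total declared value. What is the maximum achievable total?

This is a one-to-one assignment (maximum-weight bipartite matching).
Optimal: Nimbus→Slot 2 ($146), Kestrel→Slot 7 ($136), Quanta→Slot 4 ($140), Ember→Slot 3 ($138), Apex→Slot 1 ($105), Granite→Slot 5 ($138) — total 146+136+140+138+105+138 = $803.
Column-greedy (each slot in turn goes to its best remaining advertiser) gives $802, worse by 1.
Swapping Apex↔Granite (Apex→Slot 5 $87, Granite→Slot 1 $53) loses 103.

Max total: $803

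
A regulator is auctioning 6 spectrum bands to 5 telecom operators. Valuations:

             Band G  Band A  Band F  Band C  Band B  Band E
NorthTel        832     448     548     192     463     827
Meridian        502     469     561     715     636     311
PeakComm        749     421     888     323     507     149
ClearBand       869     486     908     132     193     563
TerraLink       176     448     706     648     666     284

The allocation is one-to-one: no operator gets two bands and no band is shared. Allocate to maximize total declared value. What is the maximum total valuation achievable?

Optimal: NorthTel→Band E ($827M), Meridian→Band C ($715M), PeakComm→Band F ($888M), ClearBand→Band G ($869M), TerraLink→Band B ($666M) — total 827+715+888+869+666 = $3965M.
Swapping Meridian↔NorthTel (Meridian→Band E $311M, NorthTel→Band C $192M) loses 1039.
Checked against all permutations: $3965M is optimal.

Max total: $3965M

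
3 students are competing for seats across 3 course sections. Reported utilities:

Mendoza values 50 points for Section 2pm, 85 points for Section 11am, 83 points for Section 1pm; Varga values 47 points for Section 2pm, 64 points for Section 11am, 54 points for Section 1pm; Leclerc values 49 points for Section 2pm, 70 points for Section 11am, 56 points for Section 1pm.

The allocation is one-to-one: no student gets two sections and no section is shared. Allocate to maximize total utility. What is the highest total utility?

Optimal: Mendoza→Section 1pm (83 points), Varga→Section 2pm (47 points), Leclerc→Section 11am (70 points) — total 83+47+70 = 200 points.
Row-greedy (each student in turn takes its best remaining section) gives 188 points, worse by 12.
Next-best assignment: Mendoza→Section 1pm, Varga→Section 11am, Leclerc→Section 2pm = 196 points.
Swapping Mendoza↔Varga (Mendoza→Section 2pm 50 points, Varga→Section 1pm 54 points) loses 26.
Checked against all permutations: 200 points is optimal.

Max total: 200 points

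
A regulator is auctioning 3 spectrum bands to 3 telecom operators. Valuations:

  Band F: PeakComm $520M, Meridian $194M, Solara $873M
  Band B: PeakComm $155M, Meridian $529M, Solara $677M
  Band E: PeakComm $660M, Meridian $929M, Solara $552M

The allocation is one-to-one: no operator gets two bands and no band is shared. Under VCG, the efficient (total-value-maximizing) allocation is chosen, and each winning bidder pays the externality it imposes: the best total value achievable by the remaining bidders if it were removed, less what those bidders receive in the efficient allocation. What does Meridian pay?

Meridian pays $336M.

Efficient allocation: PeakComm→Band F ($520M), Meridian→Band E ($929M), Solara→Band B ($677M); total welfare W = $2126M.
Meridian receives Band E at value $929M, so the others get W − 929 = $1197M.
Without Meridian: best allocation of the remaining 2 bidders over all 3 bands is PeakComm→Band E ($660M), Solara→Band F ($873M), total $1533M.
VCG payment = (others' best without Meridian) − (others' welfare with Meridian) = 1533 − 1197 = $336M.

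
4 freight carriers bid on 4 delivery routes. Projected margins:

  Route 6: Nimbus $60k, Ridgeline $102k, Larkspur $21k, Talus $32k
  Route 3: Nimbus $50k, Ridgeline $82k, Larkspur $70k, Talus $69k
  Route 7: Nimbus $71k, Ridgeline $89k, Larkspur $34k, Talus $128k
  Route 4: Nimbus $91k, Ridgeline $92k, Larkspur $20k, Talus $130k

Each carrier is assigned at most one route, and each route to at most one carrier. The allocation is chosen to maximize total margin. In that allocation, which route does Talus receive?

Talus receives Route 7.

Optimal: Nimbus→Route 4 ($91k), Ridgeline→Route 6 ($102k), Larkspur→Route 3 ($70k), Talus→Route 7 ($128k) — total 91+102+70+128 = $391k.
Max-entry greedy (repeatedly take the single best remaining cell) gives $373k, worse by 18.
Swapping Talus↔Ridgeline (Talus→Route 6 $32k, Ridgeline→Route 7 $89k) loses 109.
Talus's own top route is Route 4 ($130k), but forcing Talus→Route 4 and reassigning the rest optimally gives only $373k — worse by 18.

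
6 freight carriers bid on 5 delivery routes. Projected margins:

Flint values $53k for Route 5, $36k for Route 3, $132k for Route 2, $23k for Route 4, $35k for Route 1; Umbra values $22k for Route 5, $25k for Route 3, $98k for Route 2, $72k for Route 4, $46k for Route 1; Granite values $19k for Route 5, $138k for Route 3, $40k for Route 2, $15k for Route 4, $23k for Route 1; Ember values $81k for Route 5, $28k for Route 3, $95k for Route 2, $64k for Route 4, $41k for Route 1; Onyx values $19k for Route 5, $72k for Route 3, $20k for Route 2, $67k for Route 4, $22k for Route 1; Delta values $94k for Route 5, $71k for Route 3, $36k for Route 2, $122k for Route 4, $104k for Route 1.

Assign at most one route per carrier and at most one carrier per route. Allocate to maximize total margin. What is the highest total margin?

Optimal: Ember→Route 5 ($81k), Granite→Route 3 ($138k), Flint→Route 2 ($132k), Umbra→Route 4 ($72k), Delta→Route 1 ($104k) — total 81+138+132+72+104 = $527k.
Max-entry greedy (repeatedly take the single best remaining cell) gives $519k, worse by 8.

Max total: $527k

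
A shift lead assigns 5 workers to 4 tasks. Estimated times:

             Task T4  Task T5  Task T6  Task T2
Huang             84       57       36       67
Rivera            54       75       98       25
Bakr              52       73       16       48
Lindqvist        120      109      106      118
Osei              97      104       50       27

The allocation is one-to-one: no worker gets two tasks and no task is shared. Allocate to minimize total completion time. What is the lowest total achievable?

Min total: 154 min

Optimal: Rivera→Task T4 (54 min), Huang→Task T5 (57 min), Bakr→Task T6 (16 min), Osei→Task T2 (27 min) — total 54+57+16+27 = 154 min.
Column-greedy (each task in turn goes to its cheapest remaining worker) gives 184 min, worse by 30.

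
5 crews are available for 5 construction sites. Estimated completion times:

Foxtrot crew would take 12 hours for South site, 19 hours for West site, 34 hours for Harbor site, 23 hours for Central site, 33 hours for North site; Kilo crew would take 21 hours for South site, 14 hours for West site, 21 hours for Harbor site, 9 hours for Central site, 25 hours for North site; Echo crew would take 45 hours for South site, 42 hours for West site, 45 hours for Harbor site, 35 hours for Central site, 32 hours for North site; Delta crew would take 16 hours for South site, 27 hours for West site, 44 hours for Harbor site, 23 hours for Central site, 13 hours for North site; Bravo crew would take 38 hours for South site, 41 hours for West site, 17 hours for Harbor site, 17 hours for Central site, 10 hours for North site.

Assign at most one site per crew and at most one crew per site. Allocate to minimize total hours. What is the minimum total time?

Min total: 91 hours

Optimal: Foxtrot crew→South site (12 hours), Kilo crew→West site (14 hours), Echo crew→Central site (35 hours), Delta crew→North site (13 hours), Bravo crew→Harbor site (17 hours) — total 12+14+35+13+17 = 91 hours.
Min-entry greedy (repeatedly take the single cheapest remaining cell) gives 103 hours, worse by 12.
Next-best assignment: Foxtrot crew→South site, Kilo crew→Central site, Echo crew→West site, Delta crew→North site, Bravo crew→Harbor site = 93 hours.
Swapping Echo crew↔Delta crew (Echo crew→North site 32 hours, Delta crew→Central site 23 hours) adds 7.
No other one-to-one assignment undercuts 91 hours.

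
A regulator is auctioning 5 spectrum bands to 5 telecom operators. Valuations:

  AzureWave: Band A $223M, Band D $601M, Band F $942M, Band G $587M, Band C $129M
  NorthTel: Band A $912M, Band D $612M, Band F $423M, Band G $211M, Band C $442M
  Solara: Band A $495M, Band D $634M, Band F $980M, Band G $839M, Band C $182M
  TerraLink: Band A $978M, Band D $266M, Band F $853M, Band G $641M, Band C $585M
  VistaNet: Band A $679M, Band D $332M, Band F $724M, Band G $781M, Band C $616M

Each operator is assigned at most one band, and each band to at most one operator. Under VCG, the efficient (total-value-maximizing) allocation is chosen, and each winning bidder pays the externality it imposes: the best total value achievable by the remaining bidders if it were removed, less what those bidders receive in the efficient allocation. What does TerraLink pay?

TerraLink pays $300M.

Efficient allocation: AzureWave→Band F ($942M), NorthTel→Band D ($612M), Solara→Band G ($839M), TerraLink→Band A ($978M), VistaNet→Band C ($616M); total welfare W = $3987M.
TerraLink receives Band A at value $978M, so the others get W − 978 = $3009M.
Without TerraLink: best allocation of the remaining 4 bidders over all 5 bands is AzureWave→Band F ($942M), NorthTel→Band A ($912M), Solara→Band G ($839M), VistaNet→Band C ($616M), total $3309M.
VCG payment = (others' best without TerraLink) − (others' welfare with TerraLink) = 3309 − 3009 = $300M.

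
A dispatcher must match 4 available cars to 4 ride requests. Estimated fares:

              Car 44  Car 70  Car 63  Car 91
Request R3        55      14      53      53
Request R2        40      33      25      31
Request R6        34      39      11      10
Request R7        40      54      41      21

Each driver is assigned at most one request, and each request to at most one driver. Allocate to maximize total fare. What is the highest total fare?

Maximum total: $173

Optimal: Car 44→Request R2 ($40), Car 70→Request R6 ($39), Car 63→Request R7 ($41), Car 91→Request R3 ($53) — total 40+39+41+53 = $173.
Row-greedy (each driver in turn takes its best remaining request) gives $144, worse by 29.
Swapping Car 70↔Car 63 (Car 70→Request R7 $54, Car 63→Request R6 $11) loses 15.
Every other assignment is strictly worse.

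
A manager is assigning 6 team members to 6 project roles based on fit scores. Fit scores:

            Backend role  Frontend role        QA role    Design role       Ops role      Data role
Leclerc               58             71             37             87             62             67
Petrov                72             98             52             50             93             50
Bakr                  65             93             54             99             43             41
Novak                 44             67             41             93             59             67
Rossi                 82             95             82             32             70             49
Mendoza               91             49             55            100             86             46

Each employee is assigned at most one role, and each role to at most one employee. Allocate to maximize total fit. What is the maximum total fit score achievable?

Maximum total: 519 pts

Optimal: Leclerc→Data role (67 pts), Petrov→Ops role (93 pts), Bakr→Frontend role (93 pts), Novak→Design role (93 pts), Rossi→QA role (82 pts), Mendoza→Backend role (91 pts) — total 67+93+93+93+82+91 = 519 pts.
Max-entry greedy (repeatedly take the single best remaining cell) gives 460 pts, worse by 59.
Swapping Rossi↔Bakr (Rossi→Frontend role 95 pts, Bakr→QA role 54 pts) loses 26.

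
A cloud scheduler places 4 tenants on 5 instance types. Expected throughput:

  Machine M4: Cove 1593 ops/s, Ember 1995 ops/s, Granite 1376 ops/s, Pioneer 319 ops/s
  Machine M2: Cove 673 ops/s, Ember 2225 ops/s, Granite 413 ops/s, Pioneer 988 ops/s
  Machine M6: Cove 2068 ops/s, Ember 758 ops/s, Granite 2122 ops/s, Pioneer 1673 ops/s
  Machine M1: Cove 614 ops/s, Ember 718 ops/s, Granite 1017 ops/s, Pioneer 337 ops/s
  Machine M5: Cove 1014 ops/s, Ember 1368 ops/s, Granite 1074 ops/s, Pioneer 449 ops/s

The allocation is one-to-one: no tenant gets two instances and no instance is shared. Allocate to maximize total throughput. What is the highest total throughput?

Max total: 6565 ops/s

Treat this as an assignment problem: match each tenant to one instance.
Optimal: Cove→Machine M4 (1593 ops/s), Ember→Machine M2 (2225 ops/s), Granite→Machine M5 (1074 ops/s), Pioneer→Machine M6 (1673 ops/s) — total 1593+2225+1074+1673 = 6565 ops/s.
Max-entry greedy (repeatedly take the single best remaining cell) gives 6389 ops/s, worse by 176.
Swapping Granite↔Cove (Granite→Machine M4 1376 ops/s, Cove→Machine M5 1014 ops/s) loses 277.
Every other assignment is strictly worse.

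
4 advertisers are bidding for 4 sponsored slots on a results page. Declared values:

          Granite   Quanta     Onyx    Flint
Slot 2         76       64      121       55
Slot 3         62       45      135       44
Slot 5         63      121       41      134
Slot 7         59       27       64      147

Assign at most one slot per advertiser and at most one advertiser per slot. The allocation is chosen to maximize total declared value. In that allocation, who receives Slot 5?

Optimal: Granite→Slot 2 ($76), Quanta→Slot 5 ($121), Onyx→Slot 3 ($135), Flint→Slot 7 ($147) — total 76+121+135+147 = $479.
Column-greedy (each slot in turn goes to its best remaining advertiser) gives $344, worse by 135.
Next-best assignment: Granite→Slot 3, Quanta→Slot 5, Onyx→Slot 2, Flint→Slot 7 = $451.

Quanta receives Slot 5.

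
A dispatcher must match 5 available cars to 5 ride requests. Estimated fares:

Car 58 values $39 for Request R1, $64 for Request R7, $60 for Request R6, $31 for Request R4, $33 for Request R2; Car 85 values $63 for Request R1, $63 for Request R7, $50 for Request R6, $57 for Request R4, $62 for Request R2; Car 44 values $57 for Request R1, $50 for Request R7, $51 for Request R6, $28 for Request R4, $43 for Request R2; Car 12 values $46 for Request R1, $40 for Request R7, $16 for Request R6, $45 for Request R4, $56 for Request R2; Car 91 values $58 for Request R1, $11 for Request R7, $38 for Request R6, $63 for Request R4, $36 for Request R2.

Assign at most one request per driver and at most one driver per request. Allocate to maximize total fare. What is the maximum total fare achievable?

This is a one-to-one assignment (maximum-weight bipartite matching).
Optimal: Car 58→Request R6 ($60), Car 85→Request R7 ($63), Car 44→Request R1 ($57), Car 12→Request R2 ($56), Car 91→Request R4 ($63) — total 60+63+57+56+63 = $299.
Every other assignment is strictly worse.

Max total: $299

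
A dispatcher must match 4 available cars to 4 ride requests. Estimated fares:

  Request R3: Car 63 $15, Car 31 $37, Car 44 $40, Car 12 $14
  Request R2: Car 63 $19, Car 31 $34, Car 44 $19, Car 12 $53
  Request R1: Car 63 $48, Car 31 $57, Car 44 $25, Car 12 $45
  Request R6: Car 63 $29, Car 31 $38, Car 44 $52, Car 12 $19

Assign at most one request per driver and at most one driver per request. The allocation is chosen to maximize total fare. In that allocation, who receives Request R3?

Car 31 receives Request R3.

This is the linear assignment problem.
Optimal: Car 63→Request R1 ($48), Car 31→Request R3 ($37), Car 44→Request R6 ($52), Car 12→Request R2 ($53) — total 48+37+52+53 = $190.
Max-entry greedy (repeatedly take the single best remaining cell) gives $177, worse by 13.
Swapping Car 44↔Car 12 (Car 44→Request R2 $19, Car 12→Request R6 $19) loses 67.
Car 31's own top request is Request R1 ($57), but forcing Car 31→Request R1 and reassigning the rest optimally gives only $179 — worse by 11.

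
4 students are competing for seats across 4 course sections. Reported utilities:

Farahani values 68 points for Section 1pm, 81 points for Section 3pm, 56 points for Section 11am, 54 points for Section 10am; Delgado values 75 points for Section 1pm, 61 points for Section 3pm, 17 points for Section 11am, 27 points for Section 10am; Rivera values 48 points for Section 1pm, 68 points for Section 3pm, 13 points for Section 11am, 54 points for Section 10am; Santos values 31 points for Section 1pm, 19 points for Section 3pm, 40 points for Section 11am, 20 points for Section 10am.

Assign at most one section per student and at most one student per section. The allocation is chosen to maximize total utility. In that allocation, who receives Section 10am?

Rivera receives Section 10am.

This is the linear assignment problem.
Optimal: Farahani→Section 3pm (81 points), Delgado→Section 1pm (75 points), Rivera→Section 10am (54 points), Santos→Section 11am (40 points) — total 81+75+54+40 = 250 points.
Swapping Farahani↔Santos (Farahani→Section 11am 56 points, Santos→Section 3pm 19 points) loses 46.
Rivera's own top section is Section 3pm (68 points), but forcing Rivera→Section 3pm and reassigning the rest optimally gives only 237 points — worse by 13.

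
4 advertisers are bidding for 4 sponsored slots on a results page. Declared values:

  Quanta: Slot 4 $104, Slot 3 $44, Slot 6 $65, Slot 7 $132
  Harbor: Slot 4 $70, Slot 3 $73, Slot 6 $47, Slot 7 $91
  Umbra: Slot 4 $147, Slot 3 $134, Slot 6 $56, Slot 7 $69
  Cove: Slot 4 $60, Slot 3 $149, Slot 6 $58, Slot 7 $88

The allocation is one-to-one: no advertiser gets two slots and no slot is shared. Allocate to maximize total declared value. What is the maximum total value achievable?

Optimal: Quanta→Slot 7 ($132), Harbor→Slot 6 ($47), Umbra→Slot 4 ($147), Cove→Slot 3 ($149) — total 132+47+147+149 = $475.
Row-greedy (each advertiser in turn takes its best remaining slot) gives $410, worse by 65.
Next-best assignment: Quanta→Slot 6, Harbor→Slot 7, Umbra→Slot 4, Cove→Slot 3 = $452.
Swapping Umbra↔Cove (Umbra→Slot 3 $134, Cove→Slot 4 $60) loses 102.

Max total: $475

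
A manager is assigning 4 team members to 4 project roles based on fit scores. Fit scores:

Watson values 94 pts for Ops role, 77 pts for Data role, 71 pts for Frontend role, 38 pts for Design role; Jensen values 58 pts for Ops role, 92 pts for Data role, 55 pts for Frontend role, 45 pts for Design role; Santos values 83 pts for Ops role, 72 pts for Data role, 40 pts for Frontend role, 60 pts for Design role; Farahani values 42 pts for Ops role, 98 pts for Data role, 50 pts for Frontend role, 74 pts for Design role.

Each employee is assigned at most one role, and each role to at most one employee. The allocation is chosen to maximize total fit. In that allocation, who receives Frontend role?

Optimal: Watson→Frontend role (71 pts), Jensen→Data role (92 pts), Santos→Ops role (83 pts), Farahani→Design role (74 pts) — total 71+92+83+74 = 320 pts.
Swapping Jensen↔Watson (Jensen→Frontend role 55 pts, Watson→Data role 77 pts) loses 31.
No other one-to-one assignment exceeds 320 pts.
Watson's own top role is Ops role (94 pts), but forcing Watson→Ops role and reassigning the rest optimally gives only 307 pts — worse by 13.

Watson receives Frontend role.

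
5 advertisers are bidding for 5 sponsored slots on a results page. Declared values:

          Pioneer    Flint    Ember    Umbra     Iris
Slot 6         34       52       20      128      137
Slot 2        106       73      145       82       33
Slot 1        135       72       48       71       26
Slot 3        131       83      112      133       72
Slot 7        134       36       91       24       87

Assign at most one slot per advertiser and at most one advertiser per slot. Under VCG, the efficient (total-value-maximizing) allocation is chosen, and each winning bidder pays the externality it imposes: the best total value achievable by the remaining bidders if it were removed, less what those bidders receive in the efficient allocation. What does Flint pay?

Flint pays $1.

Efficient allocation: Pioneer→Slot 7 ($134), Flint→Slot 1 ($72), Ember→Slot 2 ($145), Umbra→Slot 3 ($133), Iris→Slot 6 ($137); total welfare W = $621.
Flint receives Slot 1 at value $72, so the others get W − 72 = $549.
Without Flint: best allocation of the remaining 4 bidders over all 5 slots is Pioneer→Slot 1 ($135), Ember→Slot 2 ($145), Umbra→Slot 3 ($133), Iris→Slot 6 ($137), total $550.
VCG payment = (others' best without Flint) − (others' welfare with Flint) = 550 − 549 = $1.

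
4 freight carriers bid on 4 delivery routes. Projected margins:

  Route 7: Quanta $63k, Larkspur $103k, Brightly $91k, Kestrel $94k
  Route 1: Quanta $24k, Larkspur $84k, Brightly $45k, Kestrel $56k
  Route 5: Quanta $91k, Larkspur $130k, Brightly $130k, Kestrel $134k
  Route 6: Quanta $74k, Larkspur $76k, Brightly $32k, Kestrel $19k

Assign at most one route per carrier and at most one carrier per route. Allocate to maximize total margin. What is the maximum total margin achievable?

Treat this as an assignment problem: match each carrier to one route.
Optimal: Quanta→Route 6 ($74k), Larkspur→Route 1 ($84k), Brightly→Route 7 ($91k), Kestrel→Route 5 ($134k) — total 74+84+91+134 = $383k.
Column-greedy (each route in turn goes to its best remaining carrier) gives $363k, worse by 20.
Next-best assignment: Quanta→Route 6, Larkspur→Route 1, Brightly→Route 5, Kestrel→Route 7 = $382k.
Swapping Brightly↔Quanta (Brightly→Route 6 $32k, Quanta→Route 7 $63k) loses 70.
Checked against all permutations: $383k is optimal.

Max total: $383k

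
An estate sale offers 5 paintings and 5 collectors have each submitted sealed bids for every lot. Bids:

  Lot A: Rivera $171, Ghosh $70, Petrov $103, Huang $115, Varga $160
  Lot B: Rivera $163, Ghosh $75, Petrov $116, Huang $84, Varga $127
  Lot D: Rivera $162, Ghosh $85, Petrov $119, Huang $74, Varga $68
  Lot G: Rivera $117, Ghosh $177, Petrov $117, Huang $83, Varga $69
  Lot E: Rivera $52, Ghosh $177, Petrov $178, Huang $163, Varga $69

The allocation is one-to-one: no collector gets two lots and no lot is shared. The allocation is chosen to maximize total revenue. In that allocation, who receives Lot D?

Petrov receives Lot D.

Optimal: Rivera→Lot B ($163), Ghosh→Lot G ($177), Petrov→Lot D ($119), Huang→Lot E ($163), Varga→Lot A ($160) — total 163+177+119+163+160 = $782.
Row-greedy (each collector in turn takes its best remaining lot) gives $678, worse by 104.
Swapping Huang↔Petrov (Huang→Lot D $74, Petrov→Lot E $178) loses 30.
Every other assignment is strictly worse.
Petrov's own top lot is Lot E ($178), but forcing Petrov→Lot E and reassigning the rest optimally gives only $761 — worse by 21.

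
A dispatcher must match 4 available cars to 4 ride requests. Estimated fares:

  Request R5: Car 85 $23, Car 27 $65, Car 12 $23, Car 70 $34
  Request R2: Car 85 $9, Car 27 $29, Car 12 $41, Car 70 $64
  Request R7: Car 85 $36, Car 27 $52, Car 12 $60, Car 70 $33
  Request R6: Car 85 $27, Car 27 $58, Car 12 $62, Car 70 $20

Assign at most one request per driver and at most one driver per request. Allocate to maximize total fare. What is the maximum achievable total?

Maximum total: $227

Optimal: Car 85→Request R7 ($36), Car 27→Request R5 ($65), Car 12→Request R6 ($62), Car 70→Request R2 ($64) — total 36+65+62+64 = $227.
Column-greedy (each request in turn goes to its best remaining driver) gives $216, worse by 11.
Next-best assignment: Car 85→Request R6, Car 27→Request R5, Car 12→Request R7, Car 70→Request R2 = $216.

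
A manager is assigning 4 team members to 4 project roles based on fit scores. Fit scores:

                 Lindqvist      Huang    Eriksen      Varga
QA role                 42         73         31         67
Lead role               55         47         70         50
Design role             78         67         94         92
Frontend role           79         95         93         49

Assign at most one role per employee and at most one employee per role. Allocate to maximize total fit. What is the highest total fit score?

Optimal: Lindqvist→Frontend role (79 pts), Huang→QA role (73 pts), Eriksen→Lead role (70 pts), Varga→Design role (92 pts) — total 79+73+70+92 = 314 pts.
Max-entry greedy (repeatedly take the single best remaining cell) gives 311 pts, worse by 3.
Next-best assignment: Lindqvist→Lead role, Huang→QA role, Eriksen→Frontend role, Varga→Design role = 313 pts.

Maximum total: 314 pts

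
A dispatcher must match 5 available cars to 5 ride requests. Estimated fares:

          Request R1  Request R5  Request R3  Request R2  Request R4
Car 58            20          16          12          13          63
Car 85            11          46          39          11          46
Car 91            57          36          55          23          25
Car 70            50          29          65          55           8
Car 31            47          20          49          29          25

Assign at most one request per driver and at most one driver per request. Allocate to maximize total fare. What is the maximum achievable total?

Maximum total: $270

Optimal: Car 58→Request R4 ($63), Car 85→Request R5 ($46), Car 91→Request R1 ($57), Car 70→Request R2 ($55), Car 31→Request R3 ($49) — total 63+46+57+55+49 = $270.
Max-entry greedy (repeatedly take the single best remaining cell) gives $260, worse by 10.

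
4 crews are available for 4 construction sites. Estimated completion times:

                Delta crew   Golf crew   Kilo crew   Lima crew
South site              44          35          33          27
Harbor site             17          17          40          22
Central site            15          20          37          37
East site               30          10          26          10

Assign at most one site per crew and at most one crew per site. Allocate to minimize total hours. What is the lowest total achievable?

Minimum total: 75 hours

This is a one-to-one assignment (minimum-cost bipartite matching).
Optimal: Delta crew→Central site (15 hours), Golf crew→Harbor site (17 hours), Kilo crew→South site (33 hours), Lima crew→East site (10 hours) — total 15+17+33+10 = 75 hours.
Row-greedy (each crew in turn takes its cheapest remaining site) gives 80 hours, worse by 5.
Swapping Golf crew↔Lima crew (Golf crew→East site 10 hours, Lima crew→Harbor site 22 hours) adds 5.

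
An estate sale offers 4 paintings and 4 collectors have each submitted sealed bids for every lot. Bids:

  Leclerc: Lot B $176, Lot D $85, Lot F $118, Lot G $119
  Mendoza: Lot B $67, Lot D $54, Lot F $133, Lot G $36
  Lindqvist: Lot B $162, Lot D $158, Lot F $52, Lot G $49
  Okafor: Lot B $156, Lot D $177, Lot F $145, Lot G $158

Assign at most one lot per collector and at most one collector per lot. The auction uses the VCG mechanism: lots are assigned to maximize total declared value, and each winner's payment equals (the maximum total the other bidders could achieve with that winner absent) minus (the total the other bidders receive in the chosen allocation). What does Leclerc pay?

Efficient allocation: Leclerc→Lot B ($176), Mendoza→Lot F ($133), Lindqvist→Lot D ($158), Okafor→Lot G ($158); total welfare W = $625.
Leclerc receives Lot B at value $176, so the others get W − 176 = $449.
Without Leclerc: best allocation of the remaining 3 bidders over all 4 lots is Mendoza→Lot F ($133), Lindqvist→Lot B ($162), Okafor→Lot D ($177), total $472.
VCG payment = (others' best without Leclerc) − (others' welfare with Leclerc) = 472 − 449 = $23.

Leclerc pays $23.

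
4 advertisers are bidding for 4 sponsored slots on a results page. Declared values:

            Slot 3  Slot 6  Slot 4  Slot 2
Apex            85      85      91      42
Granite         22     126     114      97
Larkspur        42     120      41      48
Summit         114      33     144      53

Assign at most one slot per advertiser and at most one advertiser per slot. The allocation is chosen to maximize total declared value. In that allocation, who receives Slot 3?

Optimal: Apex→Slot 3 ($85), Granite→Slot 2 ($97), Larkspur→Slot 6 ($120), Summit→Slot 4 ($144) — total 85+97+120+144 = $446.
Max-entry greedy (repeatedly take the single best remaining cell) gives $403, worse by 43.
Next-best assignment: Apex→Slot 4, Granite→Slot 2, Larkspur→Slot 6, Summit→Slot 3 = $422.
Apex's own top slot is Slot 4 ($91), but forcing Apex→Slot 4 and reassigning the rest optimally gives only $422 — worse by 24.

Apex receives Slot 3.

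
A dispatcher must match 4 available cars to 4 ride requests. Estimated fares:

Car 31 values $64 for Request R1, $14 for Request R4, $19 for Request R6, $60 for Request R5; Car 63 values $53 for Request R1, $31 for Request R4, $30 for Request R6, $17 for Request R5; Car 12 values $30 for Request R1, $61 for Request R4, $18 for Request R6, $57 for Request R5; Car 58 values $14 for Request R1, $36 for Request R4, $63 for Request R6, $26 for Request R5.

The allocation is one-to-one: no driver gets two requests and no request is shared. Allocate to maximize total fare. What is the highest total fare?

Maximum total: $237

Optimal: Car 31→Request R5 ($60), Car 63→Request R1 ($53), Car 12→Request R4 ($61), Car 58→Request R6 ($63) — total 60+53+61+63 = $237.
Column-greedy (each request in turn goes to its best remaining driver) gives $205, worse by 32.
Next-best assignment: Car 31→Request R1, Car 63→Request R4, Car 12→Request R5, Car 58→Request R6 = $215.
No other one-to-one assignment exceeds $237.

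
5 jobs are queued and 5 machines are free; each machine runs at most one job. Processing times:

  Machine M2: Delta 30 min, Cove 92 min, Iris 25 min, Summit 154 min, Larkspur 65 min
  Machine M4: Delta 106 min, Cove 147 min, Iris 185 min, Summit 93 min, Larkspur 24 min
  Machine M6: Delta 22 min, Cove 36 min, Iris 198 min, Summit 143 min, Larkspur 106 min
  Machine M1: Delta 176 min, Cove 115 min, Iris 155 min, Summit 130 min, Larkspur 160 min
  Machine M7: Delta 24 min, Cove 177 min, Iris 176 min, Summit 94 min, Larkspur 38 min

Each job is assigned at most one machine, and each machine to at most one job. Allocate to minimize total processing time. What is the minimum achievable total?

This is the linear assignment problem.
Optimal: Delta→Machine M7 (24 min), Cove→Machine M6 (36 min), Iris→Machine M2 (25 min), Summit→Machine M1 (130 min), Larkspur→Machine M4 (24 min) — total 24+36+25+130+24 = 239 min.
Min-entry greedy (repeatedly take the single cheapest remaining cell) gives 280 min, worse by 41.
Every other assignment is strictly worse.

Min total: 239 min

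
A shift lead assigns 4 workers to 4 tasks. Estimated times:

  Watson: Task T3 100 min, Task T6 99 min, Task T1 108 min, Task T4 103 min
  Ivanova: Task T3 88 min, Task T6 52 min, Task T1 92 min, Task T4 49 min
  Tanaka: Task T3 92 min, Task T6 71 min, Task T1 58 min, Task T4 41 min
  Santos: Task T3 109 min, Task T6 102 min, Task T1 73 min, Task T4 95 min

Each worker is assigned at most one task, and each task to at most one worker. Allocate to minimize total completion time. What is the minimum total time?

Min total: 266 min

Optimal: Watson→Task T3 (100 min), Ivanova→Task T6 (52 min), Tanaka→Task T4 (41 min), Santos→Task T1 (73 min) — total 100+52+41+73 = 266 min.
Column-greedy (each task in turn goes to its cheapest remaining worker) gives 335 min, worse by 69.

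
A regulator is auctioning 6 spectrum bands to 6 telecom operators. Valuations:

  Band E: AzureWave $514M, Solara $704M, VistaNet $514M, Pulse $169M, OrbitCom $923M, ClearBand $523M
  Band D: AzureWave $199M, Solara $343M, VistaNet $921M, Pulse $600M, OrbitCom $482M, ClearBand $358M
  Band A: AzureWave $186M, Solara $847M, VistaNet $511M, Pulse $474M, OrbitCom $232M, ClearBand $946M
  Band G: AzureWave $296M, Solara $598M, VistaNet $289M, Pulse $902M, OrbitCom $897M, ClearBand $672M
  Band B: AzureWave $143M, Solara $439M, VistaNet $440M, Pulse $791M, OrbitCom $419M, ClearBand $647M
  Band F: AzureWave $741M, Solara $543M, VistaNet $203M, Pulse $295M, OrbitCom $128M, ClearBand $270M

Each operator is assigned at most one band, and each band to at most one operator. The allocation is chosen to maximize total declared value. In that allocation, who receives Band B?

Pulse receives Band B.

Optimal: AzureWave→Band F ($741M), Solara→Band E ($704M), VistaNet→Band D ($921M), Pulse→Band B ($791M), OrbitCom→Band G ($897M), ClearBand→Band A ($946M) — total 741+704+921+791+897+946 = $5000M.
Column-greedy (each band in turn goes to its best remaining operator) gives $4872M, worse by 128.
Next-best assignment: AzureWave→Band F, Solara→Band A, VistaNet→Band D, Pulse→Band G, OrbitCom→Band E, ClearBand→Band B = $4981M.
Swapping Pulse↔OrbitCom (Pulse→Band G $902M, OrbitCom→Band B $419M) loses 367.
Checked against all permutations: $5000M is optimal.
Pulse's own top band is Band G ($902M), but forcing Pulse→Band G and reassigning the rest optimally gives only $4981M — worse by 19.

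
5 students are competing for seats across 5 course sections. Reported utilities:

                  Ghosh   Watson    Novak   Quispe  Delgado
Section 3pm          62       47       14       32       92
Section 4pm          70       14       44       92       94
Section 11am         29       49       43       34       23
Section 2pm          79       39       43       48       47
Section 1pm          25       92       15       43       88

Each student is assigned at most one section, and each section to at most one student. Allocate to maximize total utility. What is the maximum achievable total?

Optimal: Ghosh→Section 2pm (79 points), Watson→Section 1pm (92 points), Novak→Section 11am (43 points), Quispe→Section 4pm (92 points), Delgado→Section 3pm (92 points) — total 79+92+43+92+92 = 398 points.

Maximum total: 398 points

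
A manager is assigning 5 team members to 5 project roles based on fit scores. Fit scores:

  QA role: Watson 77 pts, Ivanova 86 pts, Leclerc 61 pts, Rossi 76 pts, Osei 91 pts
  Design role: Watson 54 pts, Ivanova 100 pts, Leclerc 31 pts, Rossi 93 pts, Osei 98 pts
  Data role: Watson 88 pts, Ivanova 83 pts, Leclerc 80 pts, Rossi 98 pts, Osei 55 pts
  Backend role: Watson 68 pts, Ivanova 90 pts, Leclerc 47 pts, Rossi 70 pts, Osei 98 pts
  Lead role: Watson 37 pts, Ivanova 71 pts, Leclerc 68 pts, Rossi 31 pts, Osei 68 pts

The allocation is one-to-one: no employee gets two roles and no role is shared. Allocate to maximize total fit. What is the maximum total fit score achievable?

Max total: 441 pts

Optimal: Watson→QA role (77 pts), Ivanova→Design role (100 pts), Leclerc→Lead role (68 pts), Rossi→Data role (98 pts), Osei→Backend role (98 pts) — total 77+100+68+98+98 = 441 pts.
Column-greedy (each role in turn goes to its best remaining employee) gives 425 pts, worse by 16.
Swapping Leclerc↔Rossi (Leclerc→Data role 80 pts, Rossi→Lead role 31 pts) loses 55.
No other one-to-one assignment exceeds 441 pts.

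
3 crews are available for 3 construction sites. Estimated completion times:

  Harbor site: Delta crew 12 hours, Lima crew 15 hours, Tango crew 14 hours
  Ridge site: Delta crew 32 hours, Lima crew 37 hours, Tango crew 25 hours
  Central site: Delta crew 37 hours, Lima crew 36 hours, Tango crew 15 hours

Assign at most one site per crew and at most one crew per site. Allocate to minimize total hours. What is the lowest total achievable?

This is the linear assignment problem.
Optimal: Delta crew→Ridge site (32 hours), Lima crew→Harbor site (15 hours), Tango crew→Central site (15 hours) — total 32+15+15 = 62 hours.
Column-greedy (each site in turn goes to its cheapest remaining crew) gives 73 hours, worse by 11.
No other one-to-one assignment undercuts 62 hours.

Min total: 62 hours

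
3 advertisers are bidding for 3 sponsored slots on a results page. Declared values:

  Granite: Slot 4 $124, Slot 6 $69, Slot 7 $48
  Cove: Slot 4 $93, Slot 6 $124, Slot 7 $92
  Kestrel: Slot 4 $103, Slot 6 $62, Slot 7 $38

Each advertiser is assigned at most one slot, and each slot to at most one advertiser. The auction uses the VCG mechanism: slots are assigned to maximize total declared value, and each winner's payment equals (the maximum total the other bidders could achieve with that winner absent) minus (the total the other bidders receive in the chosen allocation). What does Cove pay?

Cove pays $24.

Efficient allocation: Granite→Slot 4 ($124), Cove→Slot 6 ($124), Kestrel→Slot 7 ($38); total welfare W = $286.
Cove receives Slot 6 at value $124, so the others get W − 124 = $162.
Without Cove: best allocation of the remaining 2 bidders over all 3 slots is Granite→Slot 4 ($124), Kestrel→Slot 6 ($62), total $186.
VCG payment = (others' best without Cove) − (others' welfare with Cove) = 186 − 162 = $24.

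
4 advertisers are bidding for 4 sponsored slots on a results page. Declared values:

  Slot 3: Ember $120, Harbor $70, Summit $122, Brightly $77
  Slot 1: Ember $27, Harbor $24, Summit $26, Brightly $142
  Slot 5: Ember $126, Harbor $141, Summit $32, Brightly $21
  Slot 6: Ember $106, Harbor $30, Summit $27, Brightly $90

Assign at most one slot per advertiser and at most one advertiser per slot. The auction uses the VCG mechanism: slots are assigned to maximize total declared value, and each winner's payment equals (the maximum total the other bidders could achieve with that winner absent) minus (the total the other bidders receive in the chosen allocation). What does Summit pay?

Efficient allocation: Ember→Slot 6 ($106), Harbor→Slot 5 ($141), Summit→Slot 3 ($122), Brightly→Slot 1 ($142); total welfare W = $511.
Summit receives Slot 3 at value $122, so the others get W − 122 = $389.
Without Summit: best allocation of the remaining 3 bidders over all 4 slots is Ember→Slot 3 ($120), Harbor→Slot 5 ($141), Brightly→Slot 1 ($142), total $403.
VCG payment = (others' best without Summit) − (others' welfare with Summit) = 403 − 389 = $14.

Summit pays $14.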